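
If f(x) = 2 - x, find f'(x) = -1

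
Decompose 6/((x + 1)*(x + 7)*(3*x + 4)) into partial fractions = -54/(17*(3*x + 4)) + 1/(17*(x + 7)) + 1/(x + 1)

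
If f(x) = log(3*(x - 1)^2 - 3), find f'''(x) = (4*x^3 - 12*x^2 + 24*x - 16)/(x^6 - 6*x^5 + 12*x^4 - 8*x^3)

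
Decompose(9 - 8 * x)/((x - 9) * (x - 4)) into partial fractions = 23/(5*(x - 4)) - 63/(5*(x - 9))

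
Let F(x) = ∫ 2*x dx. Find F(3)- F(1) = 8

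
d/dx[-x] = -1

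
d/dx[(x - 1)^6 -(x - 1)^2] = 6*x^5 - 30*x^4 + 60*x^3 - 60*x^2 + 28*x - 4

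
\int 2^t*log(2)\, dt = 2^t + C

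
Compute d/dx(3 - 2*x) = -2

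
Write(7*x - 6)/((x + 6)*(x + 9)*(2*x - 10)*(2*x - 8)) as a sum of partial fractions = 23/(728*(x + 9)) - 2/(55*(x + 6)) - 11/(260*(x - 4)) + 29/(616*(x - 5))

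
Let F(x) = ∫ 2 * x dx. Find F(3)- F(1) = 8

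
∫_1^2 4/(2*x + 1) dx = -2*log(6) + 2*log(10)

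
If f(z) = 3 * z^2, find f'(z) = 6*z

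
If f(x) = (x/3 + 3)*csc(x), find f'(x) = -x*cot(x)*csc(x)/3 - 3*cot(x)*csc(x) + csc(x)/3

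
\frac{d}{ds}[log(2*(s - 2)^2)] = 2/(s - 2)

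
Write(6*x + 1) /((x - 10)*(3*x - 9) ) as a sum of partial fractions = -19/(21*(x - 3)) + 61/(21*(x - 10))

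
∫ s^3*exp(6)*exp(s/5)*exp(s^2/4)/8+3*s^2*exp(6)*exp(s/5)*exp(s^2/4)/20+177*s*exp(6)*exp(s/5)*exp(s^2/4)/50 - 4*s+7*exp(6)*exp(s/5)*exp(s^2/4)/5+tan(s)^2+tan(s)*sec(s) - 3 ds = -2*s^2 - 4*s + (s^2/4 + s/5 + 6)*exp(s^2/4 + s/5 + 6) + tan(s) + sec(s) + C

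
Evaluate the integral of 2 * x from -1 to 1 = 0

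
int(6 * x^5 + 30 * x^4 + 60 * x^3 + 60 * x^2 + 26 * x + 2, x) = x^6 + 6*x^5 + 15*x^4 + 20*x^3 + 13*x^2 + 2*x + C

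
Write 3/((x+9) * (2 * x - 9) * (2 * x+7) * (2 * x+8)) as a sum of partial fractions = -3/(88*(2*x + 7)) + 1/(1224*(2*x - 9)) - 1/(990*(x + 9)) + 3/(170*(x + 4))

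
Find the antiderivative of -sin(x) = cos(x) + C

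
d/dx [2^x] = 2^x*log(2)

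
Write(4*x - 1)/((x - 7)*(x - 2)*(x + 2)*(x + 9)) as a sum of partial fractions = 37/(1232*(x + 9)) - 1/(28*(x + 2)) - 7/(220*(x - 2)) + 3/(80*(x - 7))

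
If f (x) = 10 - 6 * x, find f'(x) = -6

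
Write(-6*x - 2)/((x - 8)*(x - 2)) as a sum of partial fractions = 7/(3*(x - 2)) - 25/(3*(x - 8))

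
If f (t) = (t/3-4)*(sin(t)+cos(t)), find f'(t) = -t*sin(t)/3 + t*cos(t)/3 + 13*sin(t)/3 - 11*cos(t)/3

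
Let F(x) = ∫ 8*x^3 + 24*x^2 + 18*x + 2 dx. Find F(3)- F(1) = 444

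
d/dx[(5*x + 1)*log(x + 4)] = (5*x*log(x + 4) + 5*x + 20*log(x + 4) + 1)/(x + 4)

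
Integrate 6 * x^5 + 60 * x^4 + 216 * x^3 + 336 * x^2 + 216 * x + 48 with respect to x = x^6 + 12*x^5 + 54*x^4 + 112*x^3 + 108*x^2 + 48*x + C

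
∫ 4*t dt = 2*t^2 + C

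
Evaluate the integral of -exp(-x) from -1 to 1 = -E + exp(-1)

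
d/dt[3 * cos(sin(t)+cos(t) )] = -3*sqrt(2)*sin(sqrt(2)*sin(t + pi/4))*cos(t + pi/4)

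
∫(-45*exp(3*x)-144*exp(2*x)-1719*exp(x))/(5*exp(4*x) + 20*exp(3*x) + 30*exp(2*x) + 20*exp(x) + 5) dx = (80*(exp(x) + 1)^3 - 45*(exp(x) + 1)^2*exp(x) + 27*exp(x) + 567)/(5*(exp(x) + 1)^3) + C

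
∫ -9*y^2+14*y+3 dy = -3*y^3 + 7*y^2 + 3*y + C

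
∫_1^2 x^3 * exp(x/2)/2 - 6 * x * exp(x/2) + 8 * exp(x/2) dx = exp(1/2)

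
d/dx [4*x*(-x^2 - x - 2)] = -12*x^2 - 8*x - 8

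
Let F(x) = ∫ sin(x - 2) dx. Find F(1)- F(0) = -cos(1) + cos(2)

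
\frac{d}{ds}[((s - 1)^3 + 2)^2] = 6*s^5 - 30*s^4 + 60*s^3 - 48*s^2 + 6*s + 6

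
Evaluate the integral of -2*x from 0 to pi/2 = -pi^2/4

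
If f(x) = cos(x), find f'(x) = -sin(x)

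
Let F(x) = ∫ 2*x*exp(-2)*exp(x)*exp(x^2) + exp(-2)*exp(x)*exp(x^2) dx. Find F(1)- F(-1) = 1 - exp(-2)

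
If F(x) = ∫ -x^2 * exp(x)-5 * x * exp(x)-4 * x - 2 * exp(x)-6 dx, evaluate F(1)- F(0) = -9 - 3*E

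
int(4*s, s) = 2*s^2 + C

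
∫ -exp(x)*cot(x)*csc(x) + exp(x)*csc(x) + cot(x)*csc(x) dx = (exp(x) - 1)*csc(x) + C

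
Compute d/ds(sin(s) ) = cos(s)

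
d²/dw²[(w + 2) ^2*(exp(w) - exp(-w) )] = (w^2*exp(2*w) - w^2 + 8*w*exp(2*w) + 14*exp(2*w) + 2)*exp(-w)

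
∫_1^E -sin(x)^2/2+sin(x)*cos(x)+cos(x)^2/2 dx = sqrt(2)*(-cos(pi/4 + 2*E) + cos(pi/4 + 2))/4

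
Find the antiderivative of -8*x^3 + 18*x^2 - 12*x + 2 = -2*x^4 + 6*x^3 - 6*x^2 + 2*x + C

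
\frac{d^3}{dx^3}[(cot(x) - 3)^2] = -24*cot(x)^5 + 36*cot(x)^4 - 40*cot(x)^3 + 48*cot(x)^2 - 16*cot(x) + 12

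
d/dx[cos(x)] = -sin(x)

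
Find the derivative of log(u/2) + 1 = 1/u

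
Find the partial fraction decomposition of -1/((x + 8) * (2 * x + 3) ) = -2/(13*(2*x + 3)) + 1/(13*(x + 8))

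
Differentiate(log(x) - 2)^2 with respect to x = (2*log(x) - 4)/x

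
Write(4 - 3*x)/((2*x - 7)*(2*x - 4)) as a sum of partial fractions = -13/(6*(2*x - 7)) + 1/(3*(x - 2))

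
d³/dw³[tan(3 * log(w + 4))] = (162*tan(3*log(w + 4))^4 - 54*tan(3*log(w + 4))^3 + 222*tan(3*log(w + 4))^2 - 54*tan(3*log(w + 4)) + 60)/(w^3 + 12*w^2 + 48*w + 64)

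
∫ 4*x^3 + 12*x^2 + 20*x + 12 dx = x^4 + 4*x^3 + 10*x^2 + 12*x + C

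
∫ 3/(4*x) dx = 3*log(3*x)/4 + C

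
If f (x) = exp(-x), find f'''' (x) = exp(-x)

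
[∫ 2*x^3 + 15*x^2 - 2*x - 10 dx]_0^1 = -11/2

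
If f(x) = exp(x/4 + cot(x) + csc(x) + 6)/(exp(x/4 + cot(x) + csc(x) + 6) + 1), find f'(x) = (1 - 4*cos(x)/sin(x)^2 - 4/sin(x)^2)*exp(6)*exp(x/4)*exp(1/sin(x))*exp(1/tan(x))/(8*exp(6)*exp(x/4)*exp(cot(x))*exp(csc(x)) + 4*exp(12)*exp(x/2)*exp(2*cot(x))*exp(2*csc(x)) + 4)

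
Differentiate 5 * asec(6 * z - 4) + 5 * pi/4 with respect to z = 15/(18*z^2*sqrt(1 - 1/(36*z^2 - 48*z + 16)) - 24*z*sqrt(1 - 1/(36*z^2 - 48*z + 16)) + 8*sqrt(1 - 1/(36*z^2 - 48*z + 16)))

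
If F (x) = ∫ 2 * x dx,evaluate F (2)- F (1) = 3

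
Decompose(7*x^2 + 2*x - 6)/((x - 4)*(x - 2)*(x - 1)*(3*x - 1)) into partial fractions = 123/(110*(3*x - 1)) + 1/(2*(x - 1)) - 13/(5*(x - 2)) + 19/(11*(x - 4))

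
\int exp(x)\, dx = exp(x) + C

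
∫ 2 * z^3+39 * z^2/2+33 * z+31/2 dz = z^4/2 + 13*z^3/2 + 33*z^2/2 + 31*z/2 + C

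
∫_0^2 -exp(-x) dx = -1 + exp(-2)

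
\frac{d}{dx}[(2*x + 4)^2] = 8*x + 16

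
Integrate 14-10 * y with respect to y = -5*y^2 + 14*y + C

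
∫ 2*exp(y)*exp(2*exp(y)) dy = exp(2*exp(y)) + C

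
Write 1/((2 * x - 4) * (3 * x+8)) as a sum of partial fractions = -3/(28*(3*x + 8)) + 1/(28*(x - 2))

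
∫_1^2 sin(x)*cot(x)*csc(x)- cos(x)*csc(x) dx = 0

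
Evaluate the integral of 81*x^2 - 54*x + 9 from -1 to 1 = 72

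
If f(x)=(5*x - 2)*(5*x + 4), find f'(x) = 50*x + 10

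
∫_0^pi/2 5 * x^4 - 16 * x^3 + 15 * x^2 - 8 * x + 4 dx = (-2 + pi/2)^2*(pi/2 + pi^3/8)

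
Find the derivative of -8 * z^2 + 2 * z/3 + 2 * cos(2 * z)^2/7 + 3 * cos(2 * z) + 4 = -16*z - 6*sin(2*z) - 4*sin(4*z)/7 + 2/3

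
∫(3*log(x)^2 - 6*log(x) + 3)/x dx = (log(x) - 1)^3 + C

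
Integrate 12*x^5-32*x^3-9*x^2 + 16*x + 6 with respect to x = 2*x^6 - 8*x^4 - 3*x^3 + 8*x^2 + 6*x + C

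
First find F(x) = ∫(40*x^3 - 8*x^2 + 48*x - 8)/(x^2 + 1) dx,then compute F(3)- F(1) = -4*log(2) + 4*log(10) + 144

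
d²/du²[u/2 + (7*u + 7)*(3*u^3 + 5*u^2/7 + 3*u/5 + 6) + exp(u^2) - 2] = 4*u^2*exp(u^2) + 252*u^2 + 156*u + 2*exp(u^2) + 92/5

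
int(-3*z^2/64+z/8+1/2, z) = -z^3/64 + z^2/16 + z/2 + C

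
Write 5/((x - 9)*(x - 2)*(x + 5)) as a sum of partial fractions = 5/(98*(x + 5)) - 5/(49*(x - 2)) + 5/(98*(x - 9))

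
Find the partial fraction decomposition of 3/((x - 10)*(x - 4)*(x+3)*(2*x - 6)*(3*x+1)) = -243/(64480*(3*x + 1)) + 1/(2912*(x + 3)) + 1/(280*(x - 3)) - 1/(364*(x - 4)) + 1/(11284*(x - 10))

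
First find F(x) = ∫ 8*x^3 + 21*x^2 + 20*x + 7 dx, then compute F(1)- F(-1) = 28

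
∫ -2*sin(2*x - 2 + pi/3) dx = cos(2*x - 2 + pi/3) + C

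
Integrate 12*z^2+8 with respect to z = 4*z^3 + 8*z + C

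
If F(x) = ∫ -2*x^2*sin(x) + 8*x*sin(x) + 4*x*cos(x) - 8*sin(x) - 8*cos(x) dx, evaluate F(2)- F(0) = -8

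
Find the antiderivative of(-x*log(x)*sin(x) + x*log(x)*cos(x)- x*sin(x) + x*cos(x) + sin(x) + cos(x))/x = sqrt(2)*(log(x) + 1)*sin(x + pi/4) + C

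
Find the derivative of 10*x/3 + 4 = 10/3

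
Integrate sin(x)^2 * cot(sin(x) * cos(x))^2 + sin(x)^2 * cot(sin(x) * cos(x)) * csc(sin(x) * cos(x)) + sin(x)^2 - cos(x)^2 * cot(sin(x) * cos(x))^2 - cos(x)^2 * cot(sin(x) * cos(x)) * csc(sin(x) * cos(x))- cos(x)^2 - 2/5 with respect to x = -2*x/5 + cot(sin(2*x)/2) + csc(sin(2*x)/2) + C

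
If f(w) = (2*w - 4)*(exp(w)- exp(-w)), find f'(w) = (2*w*exp(2*w) + 2*w - 2*exp(2*w) - 6)*exp(-w)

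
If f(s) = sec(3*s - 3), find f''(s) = 18*tan(3*s - 3)^2*sec(3*s - 3) + 9*sec(3*s - 3)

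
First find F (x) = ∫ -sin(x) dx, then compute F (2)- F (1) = -cos(1) + cos(2)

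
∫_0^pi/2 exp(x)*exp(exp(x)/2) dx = -2*exp(1/2) + 2*exp(exp(pi/2)/2)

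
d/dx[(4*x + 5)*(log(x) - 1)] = (4*x*log(x) + 5)/x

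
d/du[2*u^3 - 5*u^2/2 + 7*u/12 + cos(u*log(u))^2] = 6*u^2 - 5*u - log(u)*sin(2*u*log(u)) - sin(2*u*log(u)) + 7/12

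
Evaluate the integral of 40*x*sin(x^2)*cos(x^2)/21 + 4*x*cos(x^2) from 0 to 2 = 2*(5*sin(4)/21 + 1)*sin(4)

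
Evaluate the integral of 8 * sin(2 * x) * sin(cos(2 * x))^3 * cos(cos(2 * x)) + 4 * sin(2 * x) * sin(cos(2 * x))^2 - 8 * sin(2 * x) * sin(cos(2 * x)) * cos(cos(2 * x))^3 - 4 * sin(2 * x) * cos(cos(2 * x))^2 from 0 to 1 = -sin(2) + sin(2*cos(2)) - (1 - cos(4))/4 + (1 - cos(4*cos(2)))/4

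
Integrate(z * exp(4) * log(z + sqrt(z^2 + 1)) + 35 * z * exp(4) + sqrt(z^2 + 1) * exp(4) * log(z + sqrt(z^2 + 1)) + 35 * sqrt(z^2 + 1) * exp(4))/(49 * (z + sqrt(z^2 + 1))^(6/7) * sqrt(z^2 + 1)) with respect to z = (z + sqrt(z^2 + 1))^(1/7)*(log(z + sqrt(z^2 + 1)) + 28)*exp(4)/7 + C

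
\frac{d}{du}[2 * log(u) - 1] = 2/u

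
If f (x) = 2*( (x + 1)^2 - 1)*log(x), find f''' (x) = (4*x - 4)/x^2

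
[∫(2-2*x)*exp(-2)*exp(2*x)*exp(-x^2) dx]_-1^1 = -exp(-5) + exp(-1)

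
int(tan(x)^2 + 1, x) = tan(x) + C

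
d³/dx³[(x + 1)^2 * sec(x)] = (-x^2*sin(x)/cos(x) + 6*x^2*sin(x)/cos(x)^3 - 2*x*sin(x)/cos(x) + 12*x*sin(x)/cos(x)^3 - 6*x + 12*x/cos(x)^2 + 5*sin(x)/cos(x) + 6*sin(x)/cos(x)^3 - 6 + 12/cos(x)^2)/cos(x)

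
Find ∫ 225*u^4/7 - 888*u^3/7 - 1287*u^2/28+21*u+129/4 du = 45*u^5/7 - 222*u^4/7 - 429*u^3/28 + 21*u^2/2 + 129*u/4 + C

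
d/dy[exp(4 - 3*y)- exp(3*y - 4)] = (-3*exp(6*y - 8) - 3)*exp(4 - 3*y)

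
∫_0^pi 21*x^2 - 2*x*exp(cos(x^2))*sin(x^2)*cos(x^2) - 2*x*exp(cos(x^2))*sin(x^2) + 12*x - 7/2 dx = -7*pi/2 - E + exp(cos(pi^2))*cos(pi^2) + 6*pi^2 + 7*pi^3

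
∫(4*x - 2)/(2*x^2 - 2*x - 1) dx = log(6*x^2 - 6*x - 3) + C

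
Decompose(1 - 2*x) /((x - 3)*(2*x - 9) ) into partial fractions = -16/(3*(2*x - 9)) + 5/(3*(x - 3))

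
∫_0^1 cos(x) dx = sin(1)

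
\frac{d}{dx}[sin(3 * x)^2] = 3*sin(6*x)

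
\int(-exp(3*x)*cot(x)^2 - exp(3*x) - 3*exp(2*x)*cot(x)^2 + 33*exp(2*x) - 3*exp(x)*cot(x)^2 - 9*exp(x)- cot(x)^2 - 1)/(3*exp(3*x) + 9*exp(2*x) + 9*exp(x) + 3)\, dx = cot(x)/3 - 1/(cosh(x) + 1) + 5*exp(2*x)/(exp(x) + 1)^2 + C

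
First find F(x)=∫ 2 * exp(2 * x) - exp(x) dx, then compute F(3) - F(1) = -(-1 + E)^2 - E + exp(3) + (-1 + exp(3))^2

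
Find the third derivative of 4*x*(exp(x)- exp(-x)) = (4*x*exp(2*x) + 4*x + 12*exp(2*x) - 12)*exp(-x)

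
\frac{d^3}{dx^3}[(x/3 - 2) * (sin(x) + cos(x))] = x*sin(x)/3 - x*cos(x)/3 - 3*sin(x) + cos(x)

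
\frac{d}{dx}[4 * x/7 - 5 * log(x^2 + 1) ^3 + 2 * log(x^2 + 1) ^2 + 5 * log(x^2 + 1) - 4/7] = (4*x^2 - 210*x*log(x^2 + 1)^2 + 56*x*log(x^2 + 1) + 70*x + 4)/(7*x^2 + 7)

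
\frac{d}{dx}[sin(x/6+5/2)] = cos(x/6 + 5/2)/6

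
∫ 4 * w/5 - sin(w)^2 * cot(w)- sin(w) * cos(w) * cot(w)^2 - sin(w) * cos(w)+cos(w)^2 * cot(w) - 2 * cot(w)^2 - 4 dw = 2*w^2/5 - 2*w + cos(w)^2 + 2*cot(w) + C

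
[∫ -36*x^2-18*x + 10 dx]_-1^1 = -4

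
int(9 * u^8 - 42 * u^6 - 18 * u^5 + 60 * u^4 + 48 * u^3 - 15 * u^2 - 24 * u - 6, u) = u^9 - 6*u^7 - 3*u^6 + 12*u^5 + 12*u^4 - 5*u^3 - 12*u^2 - 6*u + C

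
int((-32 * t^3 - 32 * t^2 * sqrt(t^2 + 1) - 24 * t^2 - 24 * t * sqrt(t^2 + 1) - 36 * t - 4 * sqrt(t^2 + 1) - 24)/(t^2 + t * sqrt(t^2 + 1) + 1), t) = -16*t^2 - 24*t - 4*log(t + sqrt(t^2 + 1)) + C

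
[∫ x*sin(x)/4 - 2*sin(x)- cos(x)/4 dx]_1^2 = -7*cos(1)/4 + 3*cos(2)/2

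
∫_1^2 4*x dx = 6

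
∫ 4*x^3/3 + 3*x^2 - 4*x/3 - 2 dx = x^4/3 + x^3 - 2*x^2/3 - 2*x + C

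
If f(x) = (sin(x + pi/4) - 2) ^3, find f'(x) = 3*sin(x + pi/4)^2*cos(x + pi/4) - 6*cos(2*x) + 12*cos(x + pi/4)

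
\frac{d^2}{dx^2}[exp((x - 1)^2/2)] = x^2*exp(x^2/2 - x + 1/2) - 2*x*exp(x^2/2 - x + 1/2) + 2*exp(x^2/2 - x + 1/2)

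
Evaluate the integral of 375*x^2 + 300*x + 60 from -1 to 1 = 370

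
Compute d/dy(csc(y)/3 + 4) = -cot(y)*csc(y)/3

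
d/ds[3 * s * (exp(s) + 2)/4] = 3*s*exp(s)/4 + 3*exp(s)/4 + 3/2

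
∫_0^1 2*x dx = 1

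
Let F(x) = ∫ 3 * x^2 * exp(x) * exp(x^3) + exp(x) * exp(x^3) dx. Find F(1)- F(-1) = -exp(-2) + exp(2)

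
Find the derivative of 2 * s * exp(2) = 2*exp(2)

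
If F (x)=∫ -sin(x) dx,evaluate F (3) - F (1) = cos(3) - cos(1)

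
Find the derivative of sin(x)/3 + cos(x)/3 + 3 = -sin(x)/3 + cos(x)/3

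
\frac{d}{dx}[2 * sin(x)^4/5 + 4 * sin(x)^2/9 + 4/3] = 38*sin(2*x)/45 - sin(4*x)/5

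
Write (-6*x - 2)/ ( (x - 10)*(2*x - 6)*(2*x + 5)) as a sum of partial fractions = 26/(275*(2*x + 5)) + 10/(77*(x - 3)) - 31/(175*(x - 10))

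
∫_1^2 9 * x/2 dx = 27/4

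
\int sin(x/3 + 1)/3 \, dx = -cos(x/3 + 1) + C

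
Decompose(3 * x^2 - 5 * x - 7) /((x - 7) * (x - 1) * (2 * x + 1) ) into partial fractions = -1/(3*(2*x + 1)) + 1/(2*(x - 1)) + 7/(6*(x - 7))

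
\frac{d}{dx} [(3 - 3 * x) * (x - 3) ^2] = -9*x^2 + 42*x - 45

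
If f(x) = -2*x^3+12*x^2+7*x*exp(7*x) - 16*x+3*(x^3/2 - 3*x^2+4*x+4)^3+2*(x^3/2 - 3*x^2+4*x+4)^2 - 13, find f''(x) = 27*x^7 - 378*x^6 + 2079*x^5 - 5385*x^4 + 5640*x^3 + 744*x^2 + 343*x*exp(7*x) - 3852*x + 98*exp(7*x) + 280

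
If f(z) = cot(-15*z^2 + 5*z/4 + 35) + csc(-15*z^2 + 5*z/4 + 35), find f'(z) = 5*(6*z*cos(-15*z^2 + 5*z/4 + 35) + 6*z - cos(-15*z^2 + 5*z/4 + 35)/4 - 1/4)/sin(-15*z^2 + 5*z/4 + 35)^2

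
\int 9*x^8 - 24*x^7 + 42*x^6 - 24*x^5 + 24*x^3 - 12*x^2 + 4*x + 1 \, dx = x^9 - 3*x^8 + 6*x^7 - 4*x^6 + 6*x^4 - 4*x^3 + 2*x^2 + x + C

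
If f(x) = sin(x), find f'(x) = cos(x)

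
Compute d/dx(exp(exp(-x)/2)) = -exp(-x + exp(-x)/2)/2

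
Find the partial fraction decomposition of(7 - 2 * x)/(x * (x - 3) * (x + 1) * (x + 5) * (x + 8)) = 23/(1848*(x + 8)) - 17/(480*(x + 5)) + 9/(112*(x + 1)) + 1/(1056*(x - 3)) - 7/(120*x)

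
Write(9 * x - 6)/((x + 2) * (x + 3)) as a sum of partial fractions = 33/(x + 3) - 24/(x + 2)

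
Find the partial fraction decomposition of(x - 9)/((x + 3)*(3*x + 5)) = -8/(3*x + 5) + 3/(x + 3)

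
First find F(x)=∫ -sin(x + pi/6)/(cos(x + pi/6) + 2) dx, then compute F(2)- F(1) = -log(cos(pi/6 + 1) + 2) + log(cos(pi/6 + 2) + 2)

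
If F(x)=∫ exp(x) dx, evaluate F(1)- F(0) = -1 + E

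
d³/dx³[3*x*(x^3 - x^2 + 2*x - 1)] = 72*x - 18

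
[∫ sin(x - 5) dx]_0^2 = cos(5) - cos(3)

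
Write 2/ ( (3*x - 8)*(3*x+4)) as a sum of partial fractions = -1/(6*(3*x + 4)) + 1/(6*(3*x - 8))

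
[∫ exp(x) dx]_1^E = -E + exp(E)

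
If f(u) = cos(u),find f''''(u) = cos(u)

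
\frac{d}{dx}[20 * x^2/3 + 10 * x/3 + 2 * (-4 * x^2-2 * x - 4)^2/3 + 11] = 128*x^3/3 + 32*x^2 + 184*x/3 + 14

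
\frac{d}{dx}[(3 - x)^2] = 2*x - 6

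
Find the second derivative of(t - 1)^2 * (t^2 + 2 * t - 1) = 12*t^2 - 8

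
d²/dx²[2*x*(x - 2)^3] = 24*x^2 - 72*x + 48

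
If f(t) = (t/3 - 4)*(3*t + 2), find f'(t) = 2*t - 34/3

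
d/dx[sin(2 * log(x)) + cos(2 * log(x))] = 2*sqrt(2)*cos(2*log(x) + pi/4)/x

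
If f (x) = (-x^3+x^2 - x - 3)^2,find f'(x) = 6*x^5 - 10*x^4 + 12*x^3 + 12*x^2 - 10*x + 6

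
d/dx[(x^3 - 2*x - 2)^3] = 9*x^8 - 42*x^6 - 36*x^5 + 60*x^4 + 96*x^3 + 12*x^2 - 48*x - 24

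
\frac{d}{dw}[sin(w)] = cos(w)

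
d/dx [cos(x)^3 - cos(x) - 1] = (3*sin(x)^2 - 2)*sin(x)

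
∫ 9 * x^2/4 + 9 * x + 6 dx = 3*x^3/4 + 9*x^2/2 + 6*x + C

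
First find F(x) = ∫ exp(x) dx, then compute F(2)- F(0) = -1 + exp(2)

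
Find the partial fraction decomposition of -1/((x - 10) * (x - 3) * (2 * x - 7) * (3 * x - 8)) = 27/(110*(3*x - 8)) + 8/(65*(2*x - 7)) - 1/(7*(x - 3)) - 1/(2002*(x - 10))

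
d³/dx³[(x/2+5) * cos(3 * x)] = 27*x*sin(3*x)/2 + 135*sin(3*x) - 27*cos(3*x)/2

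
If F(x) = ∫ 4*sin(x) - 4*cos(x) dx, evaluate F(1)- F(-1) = -8*sin(1)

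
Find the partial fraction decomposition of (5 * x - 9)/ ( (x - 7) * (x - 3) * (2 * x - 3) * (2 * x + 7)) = 53/(1365*(2*x + 7)) - 1/(55*(2*x - 3)) - 1/(26*(x - 3)) + 13/(462*(x - 7))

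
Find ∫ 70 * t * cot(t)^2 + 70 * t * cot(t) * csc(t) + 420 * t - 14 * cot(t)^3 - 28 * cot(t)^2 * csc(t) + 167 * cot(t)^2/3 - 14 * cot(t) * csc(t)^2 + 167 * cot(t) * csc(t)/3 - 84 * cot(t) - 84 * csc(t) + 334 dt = -5*t/3 + 7*(5*t - cot(t) - csc(t) + 4)^2 + cot(t)/3 + csc(t)/3 + C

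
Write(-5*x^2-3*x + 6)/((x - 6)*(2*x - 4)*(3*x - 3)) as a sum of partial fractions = -1/(15*(x - 1)) + 5/(6*(x - 2)) - 8/(5*(x - 6))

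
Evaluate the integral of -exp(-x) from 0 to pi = -1 + exp(-pi)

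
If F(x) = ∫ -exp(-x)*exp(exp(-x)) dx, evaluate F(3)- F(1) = -exp(exp(-1)) + exp(exp(-3))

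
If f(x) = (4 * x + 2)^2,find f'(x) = 32*x + 16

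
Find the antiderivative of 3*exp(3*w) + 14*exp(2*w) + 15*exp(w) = (exp(w) + 2)^3 + (exp(w) + 2)^2 - exp(w) + C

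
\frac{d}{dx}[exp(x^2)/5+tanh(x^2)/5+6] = 2*x*(exp(x^2) + cosh(x^2)^(-2))/5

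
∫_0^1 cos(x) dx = sin(1)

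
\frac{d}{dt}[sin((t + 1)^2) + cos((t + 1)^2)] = -2*t*sin(t^2 + 2*t + 1) + 2*t*cos(t^2 + 2*t + 1) - 2*sin(t^2 + 2*t + 1) + 2*cos(t^2 + 2*t + 1)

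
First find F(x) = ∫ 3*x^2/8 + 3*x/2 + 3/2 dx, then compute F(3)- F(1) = 49/4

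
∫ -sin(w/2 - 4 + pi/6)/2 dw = cos(w/2 - 4 + pi/6) + C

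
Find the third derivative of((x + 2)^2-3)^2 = 24*x + 48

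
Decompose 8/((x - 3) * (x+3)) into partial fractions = -4/(3*(x + 3)) + 4/(3*(x - 3))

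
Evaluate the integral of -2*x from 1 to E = 1 - exp(2)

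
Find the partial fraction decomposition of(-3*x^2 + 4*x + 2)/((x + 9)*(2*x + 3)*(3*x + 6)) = -43/(45*(2*x + 3)) - 277/(315*(x + 9)) + 6/(7*(x + 2))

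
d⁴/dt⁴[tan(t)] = 24*tan(t)^5 + 40*tan(t)^3 + 16*tan(t)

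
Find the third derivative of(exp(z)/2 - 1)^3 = 27*exp(3*z)/8 - 6*exp(2*z) + 3*exp(z)/2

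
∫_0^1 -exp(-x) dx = -1 + exp(-1)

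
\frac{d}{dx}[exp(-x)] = -exp(-x)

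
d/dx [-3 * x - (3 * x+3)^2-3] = -18*x - 21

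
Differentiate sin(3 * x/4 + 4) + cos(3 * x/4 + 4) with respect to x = 3*sqrt(2)*cos(3*x/4 + pi/4 + 4)/4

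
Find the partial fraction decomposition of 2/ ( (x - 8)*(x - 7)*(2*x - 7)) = 8/(63*(2*x - 7)) - 2/(7*(x - 7)) + 2/(9*(x - 8))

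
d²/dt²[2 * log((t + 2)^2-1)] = (-4*t^2 - 16*t - 20)/(t^4 + 8*t^3 + 22*t^2 + 24*t + 9)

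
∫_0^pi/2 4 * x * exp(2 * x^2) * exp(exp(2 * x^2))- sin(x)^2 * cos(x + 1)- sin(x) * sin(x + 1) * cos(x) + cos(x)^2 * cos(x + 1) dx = -E + exp(exp(pi^2/2))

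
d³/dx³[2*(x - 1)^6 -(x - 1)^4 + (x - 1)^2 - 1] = 240*x^3 - 720*x^2 + 696*x - 216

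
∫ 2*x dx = x^2 + C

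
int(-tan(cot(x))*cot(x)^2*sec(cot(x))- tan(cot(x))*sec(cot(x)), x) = sec(cot(x)) + C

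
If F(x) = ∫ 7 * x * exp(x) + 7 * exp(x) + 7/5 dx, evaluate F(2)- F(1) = -7*E + 7/5 + 14*exp(2)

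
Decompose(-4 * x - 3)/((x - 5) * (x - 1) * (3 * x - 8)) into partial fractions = 123/(35*(3*x - 8)) - 7/(20*(x - 1)) - 23/(28*(x - 5))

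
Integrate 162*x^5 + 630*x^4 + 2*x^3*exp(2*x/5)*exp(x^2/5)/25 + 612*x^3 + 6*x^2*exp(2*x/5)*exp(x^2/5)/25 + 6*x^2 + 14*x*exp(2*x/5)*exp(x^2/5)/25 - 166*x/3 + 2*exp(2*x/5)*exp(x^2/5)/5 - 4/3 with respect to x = x*(-180*x^2 + 5*x*(9*x^2 + 21*x + 1)^2 - 420*x + 3*(x + 2)*exp(x*(x + 2)/5) - 20)/15 + C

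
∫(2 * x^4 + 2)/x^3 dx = (x^4 - 1)/x^2 + C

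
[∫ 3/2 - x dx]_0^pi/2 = -pi^2/8 + 3*pi/4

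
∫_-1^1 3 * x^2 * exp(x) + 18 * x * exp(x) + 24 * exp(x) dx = -3*exp(-1) + 27*E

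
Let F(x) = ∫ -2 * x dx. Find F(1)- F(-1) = 0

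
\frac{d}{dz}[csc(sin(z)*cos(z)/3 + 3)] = -(cos(-2*z + sin(2*z)/6 + 3) + cos(2*z + sin(2*z)/6 + 3))/(3*(1 - cos(sin(2*z)/3 + 6)))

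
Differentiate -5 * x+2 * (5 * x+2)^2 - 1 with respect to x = 100*x + 35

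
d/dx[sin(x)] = cos(x)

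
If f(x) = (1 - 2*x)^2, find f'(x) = 8*x - 4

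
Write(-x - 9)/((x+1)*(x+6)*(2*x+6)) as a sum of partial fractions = -1/(10*(x + 6)) + 1/(2*(x + 3)) - 2/(5*(x + 1))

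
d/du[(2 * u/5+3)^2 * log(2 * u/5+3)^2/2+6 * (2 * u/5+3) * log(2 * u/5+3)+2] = 4*u*log(2*u/5 + 3)^2/25 + 4*u*log(2*u/5 + 3)/25 + 6*log(2*u/5 + 3)^2/5 + 18*log(2*u/5 + 3)/5 + 12/5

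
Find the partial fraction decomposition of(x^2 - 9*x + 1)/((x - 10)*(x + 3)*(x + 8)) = 137/(90*(x + 8)) - 37/(65*(x + 3)) + 11/(234*(x - 10))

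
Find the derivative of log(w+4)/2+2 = 1/(2*w + 8)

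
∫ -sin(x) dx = cos(x) + C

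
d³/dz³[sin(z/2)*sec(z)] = (-7*sin(z/2)*sin(z)/(4*cos(z)) + 6*sin(z/2)*sin(z)/cos(z)^3 - 13*cos(z/2)/8 + 3*cos(z/2)/cos(z)^2)/cos(z)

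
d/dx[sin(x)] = cos(x)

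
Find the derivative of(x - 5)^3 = 3*x^2 - 30*x + 75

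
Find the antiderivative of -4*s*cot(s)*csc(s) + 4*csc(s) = 4*s*csc(s) + C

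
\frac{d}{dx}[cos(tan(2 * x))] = -2*sin(tan(2*x))/cos(2*x)^2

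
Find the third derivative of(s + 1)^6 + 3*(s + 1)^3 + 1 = 120*s^3 + 360*s^2 + 360*s + 138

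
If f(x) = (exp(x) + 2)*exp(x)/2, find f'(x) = exp(2*x) + exp(x)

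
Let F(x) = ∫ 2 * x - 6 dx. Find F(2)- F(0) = -8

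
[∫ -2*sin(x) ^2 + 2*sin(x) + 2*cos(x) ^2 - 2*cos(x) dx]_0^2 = (-1 + cos(2) + sin(2))^2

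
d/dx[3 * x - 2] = 3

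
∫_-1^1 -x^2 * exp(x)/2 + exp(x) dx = 3*exp(-1)/2 + E/2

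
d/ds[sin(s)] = cos(s)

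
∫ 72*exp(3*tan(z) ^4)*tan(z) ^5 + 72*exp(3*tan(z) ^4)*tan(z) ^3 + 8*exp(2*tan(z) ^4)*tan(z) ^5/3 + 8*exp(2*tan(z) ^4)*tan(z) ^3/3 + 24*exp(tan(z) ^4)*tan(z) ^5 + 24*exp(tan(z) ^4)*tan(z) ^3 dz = (18*exp(2*tan(z)^4) + exp(tan(z)^4) + 18)*exp(tan(z)^4)/3 + C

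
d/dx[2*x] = 2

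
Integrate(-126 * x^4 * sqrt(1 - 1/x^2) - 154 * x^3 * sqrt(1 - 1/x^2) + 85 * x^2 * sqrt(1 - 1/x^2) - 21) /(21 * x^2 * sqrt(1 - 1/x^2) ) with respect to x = -2*x^3 - 11*x^2/3 + 85*x/21 + acsc(x) + C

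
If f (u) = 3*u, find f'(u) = 3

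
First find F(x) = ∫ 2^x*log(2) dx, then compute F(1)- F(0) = 1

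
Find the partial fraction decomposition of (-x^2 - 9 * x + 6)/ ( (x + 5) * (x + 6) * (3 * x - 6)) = 1/(x + 6) - 26/(21*(x + 5)) - 2/(21*(x - 2))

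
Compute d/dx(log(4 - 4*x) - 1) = 1/(x - 1)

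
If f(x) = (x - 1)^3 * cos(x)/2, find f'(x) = (x - 1)^2*(-x*sin(x) + sin(x) + 3*cos(x))/2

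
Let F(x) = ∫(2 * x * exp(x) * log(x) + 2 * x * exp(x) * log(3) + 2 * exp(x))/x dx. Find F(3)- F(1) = -2*E*log(3) + 4*exp(3)*log(3)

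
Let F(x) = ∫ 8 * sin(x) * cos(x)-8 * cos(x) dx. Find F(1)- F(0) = -4 + 4*(-1 + sin(1))^2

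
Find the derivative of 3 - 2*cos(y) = 2*sin(y)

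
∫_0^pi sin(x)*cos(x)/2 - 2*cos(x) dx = 0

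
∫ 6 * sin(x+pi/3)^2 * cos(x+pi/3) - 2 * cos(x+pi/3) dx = -2*sin(x + pi/3)*cos(x + pi/3)^2 + C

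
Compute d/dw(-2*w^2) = -4*w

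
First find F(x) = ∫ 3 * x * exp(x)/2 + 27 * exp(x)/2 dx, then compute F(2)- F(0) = -12 + 15*exp(2)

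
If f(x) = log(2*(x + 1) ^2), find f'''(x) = 4/(x^3 + 3*x^2 + 3*x + 1)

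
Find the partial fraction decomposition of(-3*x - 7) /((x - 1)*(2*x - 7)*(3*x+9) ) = -14/(39*(2*x - 7)) + 1/(78*(x + 3)) + 1/(6*(x - 1))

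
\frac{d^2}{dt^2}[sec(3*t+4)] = 18*tan(3*t + 4)^2*sec(3*t + 4) + 9*sec(3*t + 4)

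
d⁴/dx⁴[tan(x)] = 24*tan(x)^5 + 40*tan(x)^3 + 16*tan(x)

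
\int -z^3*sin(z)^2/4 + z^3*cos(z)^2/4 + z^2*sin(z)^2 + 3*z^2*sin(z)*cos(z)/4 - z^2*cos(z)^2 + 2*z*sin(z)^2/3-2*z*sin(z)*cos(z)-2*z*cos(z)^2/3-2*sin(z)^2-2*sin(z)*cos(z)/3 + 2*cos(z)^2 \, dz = (z^3/8 - z^2/2 - z/3 + 1)*sin(2*z) + C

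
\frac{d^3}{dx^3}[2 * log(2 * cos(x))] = -4*sin(x)/cos(x)^3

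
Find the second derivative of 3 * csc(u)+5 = -3/sin(u) + 6/sin(u)^3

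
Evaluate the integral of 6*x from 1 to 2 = 9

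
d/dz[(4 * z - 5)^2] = 32*z - 40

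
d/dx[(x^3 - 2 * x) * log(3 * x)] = 3*x^2*log(x) + x^2 + 3*x^2*log(3) - 2*log(x) - 2*log(3) - 2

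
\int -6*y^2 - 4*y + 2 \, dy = -2*y^3 - 2*y^2 + 2*y + C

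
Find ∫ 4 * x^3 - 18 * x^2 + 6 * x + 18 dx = x^4 - 6*x^3 + 3*x^2 + 18*x + C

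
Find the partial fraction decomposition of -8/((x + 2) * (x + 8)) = 4/(3*(x + 8)) - 4/(3*(x + 2))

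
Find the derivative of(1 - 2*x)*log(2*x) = (-2*x*log(x) - 2*x - 2*x*log(2) + 1)/x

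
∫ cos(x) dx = sin(x) + C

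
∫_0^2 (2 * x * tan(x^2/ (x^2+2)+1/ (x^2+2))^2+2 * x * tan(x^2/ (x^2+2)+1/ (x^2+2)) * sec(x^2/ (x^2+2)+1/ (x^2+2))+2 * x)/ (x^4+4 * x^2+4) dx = -sec(1/2) - tan(1/2) + tan(5/6) + sec(5/6)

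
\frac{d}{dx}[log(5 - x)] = 1/(x - 5)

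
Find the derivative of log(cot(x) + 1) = (-cot(x)^2 - 1)/(cot(x) + 1)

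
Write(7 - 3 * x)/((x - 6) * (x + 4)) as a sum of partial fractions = -19/(10*(x + 4)) - 11/(10*(x - 6))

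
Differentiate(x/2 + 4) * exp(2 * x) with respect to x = x*exp(2*x) + 17*exp(2*x)/2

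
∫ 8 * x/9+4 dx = 4*x^2/9 + 4*x + C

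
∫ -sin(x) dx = cos(x) + C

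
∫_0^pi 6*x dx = 3*pi^2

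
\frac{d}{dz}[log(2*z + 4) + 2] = 1/(z + 2)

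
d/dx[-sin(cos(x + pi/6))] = sin(x + pi/6)*cos(cos(x + pi/6))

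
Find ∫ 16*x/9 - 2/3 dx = 8*x^2/9 - 2*x/3 + C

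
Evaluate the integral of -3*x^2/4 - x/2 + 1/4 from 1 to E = -exp(3)/4 - exp(2)/4 + 1/4 + E/4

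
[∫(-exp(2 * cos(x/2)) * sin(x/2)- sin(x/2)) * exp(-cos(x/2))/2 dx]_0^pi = -E + exp(-1)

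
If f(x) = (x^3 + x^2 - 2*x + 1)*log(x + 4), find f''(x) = (6*x^3*log(x + 4) + 5*x^3 + 50*x^2*log(x + 4) + 27*x^2 + 112*x*log(x + 4) + 14*x + 32*log(x + 4) - 17)/(x^2 + 8*x + 16)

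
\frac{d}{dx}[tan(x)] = cos(x)^(-2)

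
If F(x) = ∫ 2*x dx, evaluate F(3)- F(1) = 8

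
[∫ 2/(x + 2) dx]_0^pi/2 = -2*log(2) + 2*log(pi/2 + 2)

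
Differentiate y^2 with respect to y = 2*y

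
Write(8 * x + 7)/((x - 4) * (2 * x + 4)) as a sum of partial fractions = 3/(4*(x + 2)) + 13/(4*(x - 4))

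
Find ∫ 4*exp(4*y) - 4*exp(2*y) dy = (exp(2*y) - 1)^2 + C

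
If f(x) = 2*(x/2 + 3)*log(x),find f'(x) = (x*log(x) + x + 6)/x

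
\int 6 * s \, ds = 3*s^2 + C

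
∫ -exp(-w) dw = exp(-w) + C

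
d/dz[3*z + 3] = 3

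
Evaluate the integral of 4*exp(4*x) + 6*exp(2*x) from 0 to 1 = -4 + 3*exp(2) + exp(4)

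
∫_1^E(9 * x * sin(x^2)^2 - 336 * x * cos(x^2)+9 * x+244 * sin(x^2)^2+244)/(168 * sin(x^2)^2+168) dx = -71/48 - acot(sin(1)) + 3*exp(2)/112 + acot(sin(exp(2))) + 61*E/42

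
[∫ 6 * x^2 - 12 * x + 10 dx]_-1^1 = 24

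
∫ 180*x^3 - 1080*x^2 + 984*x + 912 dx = 45*x^4 - 360*x^3 + 492*x^2 + 912*x + C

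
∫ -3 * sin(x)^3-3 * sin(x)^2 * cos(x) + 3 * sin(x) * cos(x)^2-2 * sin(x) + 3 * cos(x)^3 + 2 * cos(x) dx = sqrt(2)*(sin(2*x) + 3)*sin(x + pi/4) + C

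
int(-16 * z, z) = -8*z^2 + C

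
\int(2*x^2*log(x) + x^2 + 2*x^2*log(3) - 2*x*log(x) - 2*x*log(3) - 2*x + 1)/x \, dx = (x - 1)^2*log(3*x) + C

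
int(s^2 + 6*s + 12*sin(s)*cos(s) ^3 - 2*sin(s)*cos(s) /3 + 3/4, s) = s^3/3 + 3*s^2 + 3*s/4 - 3*cos(s)^4 + cos(s)^2/3 + C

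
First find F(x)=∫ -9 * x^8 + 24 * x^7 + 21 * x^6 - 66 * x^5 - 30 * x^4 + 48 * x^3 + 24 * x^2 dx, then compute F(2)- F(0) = 0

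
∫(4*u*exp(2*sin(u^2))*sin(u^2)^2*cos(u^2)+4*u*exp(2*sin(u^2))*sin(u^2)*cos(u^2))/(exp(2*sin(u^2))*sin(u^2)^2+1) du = log(exp(2*sin(u^2))*sin(u^2)^2 + 1) + C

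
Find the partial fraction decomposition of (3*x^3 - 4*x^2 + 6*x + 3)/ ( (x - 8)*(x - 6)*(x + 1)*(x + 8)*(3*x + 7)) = 2871/(26350*(3*x + 7)) - 1837/(26656*(x + 8)) - 5/(882*(x + 1)) - 543/(4900*(x - 6)) + 1331/(8928*(x - 8))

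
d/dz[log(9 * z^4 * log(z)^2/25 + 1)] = (36*z^3*log(z)^2 + 18*z^3*log(z))/(9*z^4*log(z)^2 + 25)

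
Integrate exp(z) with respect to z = exp(z) + C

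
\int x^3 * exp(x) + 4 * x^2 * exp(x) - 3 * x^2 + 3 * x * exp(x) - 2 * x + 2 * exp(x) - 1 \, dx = (exp(x) - 1)*(x^3 + x^2 + x + 1) + C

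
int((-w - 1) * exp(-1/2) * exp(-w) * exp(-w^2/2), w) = exp(-w^2/2 - w - 1/2) + C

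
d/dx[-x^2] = -2*x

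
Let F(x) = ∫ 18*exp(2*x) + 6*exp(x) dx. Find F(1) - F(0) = -16 + (1 + 3*E)^2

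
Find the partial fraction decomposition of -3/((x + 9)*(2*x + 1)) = -6/(17*(2*x + 1)) + 3/(17*(x + 9))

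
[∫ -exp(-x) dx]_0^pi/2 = -1 + exp(-pi/2)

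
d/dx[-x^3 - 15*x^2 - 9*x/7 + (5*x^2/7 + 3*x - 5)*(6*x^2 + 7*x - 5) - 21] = 120*x^3/7 + 66*x^2 - 386*x/7 - 359/7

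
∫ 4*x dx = 2*x^2 + C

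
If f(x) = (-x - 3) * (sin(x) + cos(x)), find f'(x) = x*sin(x) - x*cos(x) + 2*sin(x) - 4*cos(x)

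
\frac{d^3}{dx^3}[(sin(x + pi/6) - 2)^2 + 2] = -4*sin(2*x + pi/3) + 4*cos(x + pi/6)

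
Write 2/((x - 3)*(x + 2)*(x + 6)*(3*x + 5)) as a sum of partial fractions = -27/(91*(3*x + 5)) - 1/(234*(x + 6)) + 1/(10*(x + 2)) + 1/(315*(x - 3))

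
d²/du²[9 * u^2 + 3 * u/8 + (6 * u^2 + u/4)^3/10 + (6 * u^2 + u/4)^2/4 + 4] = 648*u^4 + 54*u^3 + 2187*u^2/20 + 1443*u/320 + 577/32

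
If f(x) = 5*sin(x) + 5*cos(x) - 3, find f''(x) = -5*sin(x) - 5*cos(x)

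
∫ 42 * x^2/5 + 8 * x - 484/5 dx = 14*x^3/5 + 4*x^2 - 484*x/5 + C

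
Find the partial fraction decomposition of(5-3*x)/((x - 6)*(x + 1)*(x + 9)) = 4/(15*(x + 9)) - 1/(7*(x + 1)) - 13/(105*(x - 6))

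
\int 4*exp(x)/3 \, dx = 4*exp(x)/3 + C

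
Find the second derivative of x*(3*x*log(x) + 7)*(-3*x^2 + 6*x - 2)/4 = -27*x^2*log(x) - 63*x^2/4 + 27*x*log(x) - 9*x - 3*log(x) + 33/2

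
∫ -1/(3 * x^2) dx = 1/(3*x) + C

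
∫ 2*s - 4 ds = s^2 - 4*s + C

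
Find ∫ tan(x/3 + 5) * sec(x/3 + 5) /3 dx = sec(x/3 + 5) + C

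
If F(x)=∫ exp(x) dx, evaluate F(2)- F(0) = -1 + exp(2)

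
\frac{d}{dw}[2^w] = 2^w*log(2)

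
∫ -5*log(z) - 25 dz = 5*z*(-log(z) - 4) + C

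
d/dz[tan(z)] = cos(z)^(-2)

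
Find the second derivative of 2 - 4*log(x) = 4/x^2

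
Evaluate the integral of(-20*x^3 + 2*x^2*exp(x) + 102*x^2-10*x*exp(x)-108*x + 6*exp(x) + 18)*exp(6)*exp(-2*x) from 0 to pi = (6 - 2*pi)*(-5*pi^2 + 3*pi + pi*exp(pi))*exp(6 - 2*pi)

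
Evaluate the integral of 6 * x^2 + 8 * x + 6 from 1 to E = -12 + 2*E*(2 + (1 + E)^2)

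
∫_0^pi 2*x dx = pi^2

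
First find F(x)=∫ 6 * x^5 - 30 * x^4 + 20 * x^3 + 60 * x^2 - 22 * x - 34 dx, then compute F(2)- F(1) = 25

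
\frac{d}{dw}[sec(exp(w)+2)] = exp(w)*tan(exp(w) + 2)*sec(exp(w) + 2)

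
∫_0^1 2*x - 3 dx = -2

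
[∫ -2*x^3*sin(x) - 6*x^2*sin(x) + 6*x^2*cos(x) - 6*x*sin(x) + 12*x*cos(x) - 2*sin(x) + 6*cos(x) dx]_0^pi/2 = -2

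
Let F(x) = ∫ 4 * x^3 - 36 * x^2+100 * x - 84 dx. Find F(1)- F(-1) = -192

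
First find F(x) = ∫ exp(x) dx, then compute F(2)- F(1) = -E + exp(2)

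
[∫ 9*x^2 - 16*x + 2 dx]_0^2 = -4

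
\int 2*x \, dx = x^2 + C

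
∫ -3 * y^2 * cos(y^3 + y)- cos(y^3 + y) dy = -sin(y^3 + y) + C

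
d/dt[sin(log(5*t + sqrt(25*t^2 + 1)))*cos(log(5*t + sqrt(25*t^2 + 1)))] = 5*(5*t + sqrt(25*t^2 + 1))*cos(2*log(5*t + sqrt(25*t^2 + 1)))/(25*t^2 + 5*t*sqrt(25*t^2 + 1) + 1)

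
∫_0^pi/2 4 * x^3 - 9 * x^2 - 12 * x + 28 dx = (-2 + pi/2)^3*(pi/2 + 3) + 24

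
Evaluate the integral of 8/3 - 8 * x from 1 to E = -4*exp(2) + 4/3 + 8*E/3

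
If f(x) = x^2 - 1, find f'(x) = 2*x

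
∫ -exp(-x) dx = exp(-x) + C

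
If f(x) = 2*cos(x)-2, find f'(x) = -2*sin(x)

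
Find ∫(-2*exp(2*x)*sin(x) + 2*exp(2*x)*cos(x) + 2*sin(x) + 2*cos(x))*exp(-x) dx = 4*cos(x)*sinh(x) + C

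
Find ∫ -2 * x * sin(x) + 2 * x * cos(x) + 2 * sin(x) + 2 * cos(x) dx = 2*sqrt(2)*x*sin(x + pi/4) + C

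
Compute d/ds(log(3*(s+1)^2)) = 2/(s + 1)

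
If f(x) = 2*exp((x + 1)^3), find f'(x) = 6*x^2*exp(x^3 + 3*x^2 + 3*x + 1) + 12*x*exp(x^3 + 3*x^2 + 3*x + 1) + 6*exp(x^3 + 3*x^2 + 3*x + 1)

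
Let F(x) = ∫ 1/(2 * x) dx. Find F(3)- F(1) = log(3)/2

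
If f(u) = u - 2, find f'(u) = 1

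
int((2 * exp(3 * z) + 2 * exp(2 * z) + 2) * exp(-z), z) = 2*(exp(z) + 2)*sinh(z) + C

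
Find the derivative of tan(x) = cos(x)^(-2)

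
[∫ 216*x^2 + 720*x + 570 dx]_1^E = -1326 - 24*E + 9*(3 + 2*E)^2 + 9*(3 + 2*E)^3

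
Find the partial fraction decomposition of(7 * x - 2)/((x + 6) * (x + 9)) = 65/(3*(x + 9)) - 44/(3*(x + 6))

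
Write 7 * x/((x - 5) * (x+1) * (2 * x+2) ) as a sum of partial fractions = -35/(72*(x + 1)) + 7/(12*(x + 1)^2) + 35/(72*(x - 5))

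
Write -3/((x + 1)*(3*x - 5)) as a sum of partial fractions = -9/(8*(3*x - 5)) + 3/(8*(x + 1))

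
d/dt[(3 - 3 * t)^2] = 18*t - 18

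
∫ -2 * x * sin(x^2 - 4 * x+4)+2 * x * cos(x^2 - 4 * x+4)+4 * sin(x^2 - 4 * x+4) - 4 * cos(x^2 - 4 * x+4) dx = sin((x - 2)^2) + cos((x - 2)^2) + C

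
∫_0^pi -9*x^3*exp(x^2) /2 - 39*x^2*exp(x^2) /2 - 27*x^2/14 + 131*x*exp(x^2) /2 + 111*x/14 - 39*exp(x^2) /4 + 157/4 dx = (7 - 3*pi)*(3*pi/4 + 5)*(-3 + 2*pi/7 + exp(pi^2)) + 70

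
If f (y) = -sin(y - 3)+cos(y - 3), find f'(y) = -sin(y - 3) - cos(y - 3)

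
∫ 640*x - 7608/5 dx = 320*x^2 - 7608*x/5 + C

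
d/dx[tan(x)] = cos(x)^(-2)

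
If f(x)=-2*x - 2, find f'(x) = -2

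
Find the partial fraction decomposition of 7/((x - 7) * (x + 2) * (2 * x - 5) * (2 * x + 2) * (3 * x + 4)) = -567/(2300*(3*x + 4)) - 8/(1863*(2*x - 5)) + 7/(324*(x + 2)) + 1/(16*(x + 1)) + 7/(32400*(x - 7))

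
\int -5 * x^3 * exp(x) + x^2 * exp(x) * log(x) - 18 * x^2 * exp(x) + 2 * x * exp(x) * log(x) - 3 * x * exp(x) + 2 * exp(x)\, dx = x*(-5*x^2 + x*log(x) - 3*x + 2)*exp(x) + C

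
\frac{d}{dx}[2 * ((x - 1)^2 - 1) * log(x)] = 4*x*log(x) + 2*x - 4*log(x) - 4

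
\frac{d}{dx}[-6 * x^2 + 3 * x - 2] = 3 - 12*x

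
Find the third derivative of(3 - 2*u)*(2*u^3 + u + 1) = 36 - 96*u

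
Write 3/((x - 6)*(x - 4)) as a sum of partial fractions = -3/(2*(x - 4)) + 3/(2*(x - 6))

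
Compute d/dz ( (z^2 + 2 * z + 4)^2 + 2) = 4*z^3 + 12*z^2 + 24*z + 16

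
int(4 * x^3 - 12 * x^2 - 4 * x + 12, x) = x^4 - 4*x^3 - 2*x^2 + 12*x + C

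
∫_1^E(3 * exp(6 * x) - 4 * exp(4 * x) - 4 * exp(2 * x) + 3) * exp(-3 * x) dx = -exp(E) - (E - exp(-1))^3 - exp(-1) + exp(-E) + E + (-exp(-E) + exp(E))^3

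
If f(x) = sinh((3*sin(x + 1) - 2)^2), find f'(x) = (9*sin(2*(x + 1)) - 12*cos(x + 1))*cosh(12*sin(x + 1) + 9*cos(2*(x + 1))/2 - 17/2)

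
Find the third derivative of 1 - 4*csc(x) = 4*(-1 + 6/sin(x)^2)*cos(x)/sin(x)^2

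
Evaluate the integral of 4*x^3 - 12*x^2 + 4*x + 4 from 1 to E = -4 + (-2 + (-1 + E)^2)^2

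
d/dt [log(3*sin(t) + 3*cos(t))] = 1/tan(t + pi/4)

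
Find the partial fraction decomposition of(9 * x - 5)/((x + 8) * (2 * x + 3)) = -37/(13*(2*x + 3)) + 77/(13*(x + 8))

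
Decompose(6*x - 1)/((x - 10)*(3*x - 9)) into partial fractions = -17/(21*(x - 3)) + 59/(21*(x - 10))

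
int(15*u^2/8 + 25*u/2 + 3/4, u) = 5*u^3/8 + 25*u^2/4 + 3*u/4 + C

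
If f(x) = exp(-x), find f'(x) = -exp(-x)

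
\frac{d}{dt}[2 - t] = -1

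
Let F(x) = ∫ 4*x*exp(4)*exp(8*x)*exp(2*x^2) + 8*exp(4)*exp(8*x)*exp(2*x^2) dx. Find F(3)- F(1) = -exp(14) + exp(46)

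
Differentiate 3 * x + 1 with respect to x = 3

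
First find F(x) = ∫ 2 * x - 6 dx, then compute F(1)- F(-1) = -12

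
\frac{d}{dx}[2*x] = 2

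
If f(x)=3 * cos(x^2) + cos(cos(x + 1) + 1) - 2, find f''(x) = -12*x^2*cos(x^2) - 6*sin(x^2) - sin(x + 1)^2*cos(cos(x + 1) + 1) + sin(cos(x + 1) + 1)*cos(x + 1)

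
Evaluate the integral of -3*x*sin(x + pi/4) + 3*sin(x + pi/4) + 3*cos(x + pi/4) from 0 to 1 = 3*sqrt(2)/2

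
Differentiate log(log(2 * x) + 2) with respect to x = 1/(x*log(x) + x*log(2) + 2*x)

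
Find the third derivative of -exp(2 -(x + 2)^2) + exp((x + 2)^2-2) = (8*x^3*exp(2*x^2 + 8*x + 4) + 8*x^3 + 48*x^2*exp(2*x^2 + 8*x + 4) + 48*x^2 + 108*x*exp(2*x^2 + 8*x + 4) + 84*x + 88*exp(2*x^2 + 8*x + 4) + 40)*exp(-x^2 - 4*x - 2)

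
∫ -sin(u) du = cos(u) + C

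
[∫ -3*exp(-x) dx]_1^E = -3*exp(-1) + 3*exp(-E)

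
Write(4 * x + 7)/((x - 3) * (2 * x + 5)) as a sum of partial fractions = 6/(11*(2*x + 5)) + 19/(11*(x - 3))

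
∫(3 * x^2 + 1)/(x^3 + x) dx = log(x^3 + x) + C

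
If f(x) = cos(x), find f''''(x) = cos(x)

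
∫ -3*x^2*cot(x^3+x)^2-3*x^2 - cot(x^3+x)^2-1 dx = cot(x^3 + x) + C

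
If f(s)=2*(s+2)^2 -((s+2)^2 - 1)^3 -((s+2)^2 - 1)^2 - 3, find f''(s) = -30*s^4 - 240*s^3 - 696*s^2 - 864*s - 382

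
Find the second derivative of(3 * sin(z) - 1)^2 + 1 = 6*sin(z) + 18*cos(2*z)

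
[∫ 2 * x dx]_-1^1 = 0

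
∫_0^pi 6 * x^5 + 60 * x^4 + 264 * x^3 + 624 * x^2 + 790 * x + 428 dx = -212 - (2 + pi)^2 + (2 + (2 + pi)^2)^3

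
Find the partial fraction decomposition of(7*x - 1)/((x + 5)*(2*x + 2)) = 9/(2*(x + 5)) - 1/(x + 1)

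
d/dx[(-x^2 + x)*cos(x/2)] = x^2*sin(x/2)/2 - x*sin(x/2)/2 - 2*x*cos(x/2) + cos(x/2)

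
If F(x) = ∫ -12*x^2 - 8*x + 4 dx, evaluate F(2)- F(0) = -40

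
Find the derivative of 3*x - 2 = 3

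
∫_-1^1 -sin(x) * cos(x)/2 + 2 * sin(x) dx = 0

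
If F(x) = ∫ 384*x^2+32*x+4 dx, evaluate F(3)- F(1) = 3464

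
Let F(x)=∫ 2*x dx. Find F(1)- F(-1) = 0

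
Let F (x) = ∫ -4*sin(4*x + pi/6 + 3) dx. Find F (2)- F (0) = cos(pi/6 + 11) - cos(pi/6 + 3)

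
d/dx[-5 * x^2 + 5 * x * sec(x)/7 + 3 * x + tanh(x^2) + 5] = 5*x*tan(x)*sec(x)/7 - 2*x*tanh(x^2)^2 - 8*x + 5*sec(x)/7 + 3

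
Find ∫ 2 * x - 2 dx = x^2 - 2*x + C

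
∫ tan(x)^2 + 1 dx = tan(x) + C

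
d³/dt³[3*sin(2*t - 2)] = -24*cos(2*t - 2)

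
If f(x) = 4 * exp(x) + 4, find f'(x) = 4*exp(x)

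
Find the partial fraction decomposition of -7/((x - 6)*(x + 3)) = 7/(9*(x + 3)) - 7/(9*(x - 6))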